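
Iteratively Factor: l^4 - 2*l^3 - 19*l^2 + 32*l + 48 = (l - 4)*(l^3 + 2*l^2 - 11*l - 12) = (l - 4)*(l + 1)*(l^2 + l - 12) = (l - 4)*(l + 1)*(l + 4)*(l - 3)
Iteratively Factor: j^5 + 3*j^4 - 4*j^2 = (j + 2)*(j^4 + j^3 - 2*j^2) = j*(j + 2)*(j^3 + j^2 - 2*j) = j^2*(j + 2)*(j^2 + j - 2) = j^2*(j - 1)*(j + 2)*(j + 2)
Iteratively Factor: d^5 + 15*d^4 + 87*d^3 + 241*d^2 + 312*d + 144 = (d + 4)*(d^4 + 11*d^3 + 43*d^2 + 69*d + 36) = (d + 3)*(d + 4)*(d^3 + 8*d^2 + 19*d + 12) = (d + 3)^2*(d + 4)*(d^2 + 5*d + 4) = (d + 1)*(d + 3)^2*(d + 4)*(d + 4)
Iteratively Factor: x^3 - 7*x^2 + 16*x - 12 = (x - 2)*(x^2 - 5*x + 6) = (x - 3)*(x - 2)*(x - 2)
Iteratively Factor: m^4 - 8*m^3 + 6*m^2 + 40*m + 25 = (m - 5)*(m^3 - 3*m^2 - 9*m - 5) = (m - 5)*(m + 1)*(m^2 - 4*m - 5) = (m - 5)^2*(m + 1)*(m + 1)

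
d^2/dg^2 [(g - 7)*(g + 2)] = 2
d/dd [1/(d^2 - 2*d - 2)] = 2*(1 - d)/(-d^2 + 2*d + 2)^2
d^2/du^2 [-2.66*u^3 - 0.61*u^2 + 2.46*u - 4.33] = -15.96*u - 1.22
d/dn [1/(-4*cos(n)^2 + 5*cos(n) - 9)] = (5 - 8*cos(n))*sin(n)/(4*cos(n)^2 - 5*cos(n) + 9)^2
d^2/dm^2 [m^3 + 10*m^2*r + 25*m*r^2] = 6*m + 20*r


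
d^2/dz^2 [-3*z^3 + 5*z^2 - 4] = 10 - 18*z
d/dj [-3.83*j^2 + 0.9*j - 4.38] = 0.9 - 7.66*j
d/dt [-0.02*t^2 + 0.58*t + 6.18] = 0.58 - 0.04*t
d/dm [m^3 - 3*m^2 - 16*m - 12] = 3*m^2 - 6*m - 16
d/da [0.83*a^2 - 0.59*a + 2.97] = 1.66*a - 0.59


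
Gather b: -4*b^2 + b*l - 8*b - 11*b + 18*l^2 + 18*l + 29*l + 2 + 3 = -4*b^2 + b*(l - 19) + 18*l^2 + 47*l + 5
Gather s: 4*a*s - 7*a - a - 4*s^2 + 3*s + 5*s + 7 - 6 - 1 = -8*a - 4*s^2 + s*(4*a + 8)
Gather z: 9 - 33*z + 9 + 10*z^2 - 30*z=10*z^2 - 63*z + 18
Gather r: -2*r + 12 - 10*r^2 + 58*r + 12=-10*r^2 + 56*r + 24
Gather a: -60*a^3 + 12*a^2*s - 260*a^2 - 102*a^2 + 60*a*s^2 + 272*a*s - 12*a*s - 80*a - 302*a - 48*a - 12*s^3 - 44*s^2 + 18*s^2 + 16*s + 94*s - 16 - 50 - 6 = -60*a^3 + a^2*(12*s - 362) + a*(60*s^2 + 260*s - 430) - 12*s^3 - 26*s^2 + 110*s - 72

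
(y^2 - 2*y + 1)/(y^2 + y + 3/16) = 16*(y^2 - 2*y + 1)/(16*y^2 + 16*y + 3)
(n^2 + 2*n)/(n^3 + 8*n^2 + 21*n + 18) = n/(n^2 + 6*n + 9)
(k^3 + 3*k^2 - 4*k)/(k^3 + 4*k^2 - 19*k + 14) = k*(k + 4)/(k^2 + 5*k - 14)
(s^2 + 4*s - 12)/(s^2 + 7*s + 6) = (s - 2)/(s + 1)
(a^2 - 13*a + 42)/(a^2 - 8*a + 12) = (a - 7)/(a - 2)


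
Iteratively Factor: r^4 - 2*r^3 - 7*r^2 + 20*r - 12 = (r - 1)*(r^3 - r^2 - 8*r + 12) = (r - 2)*(r - 1)*(r^2 + r - 6) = (r - 2)^2*(r - 1)*(r + 3)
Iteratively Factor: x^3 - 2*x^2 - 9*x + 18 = (x - 2)*(x^2 - 9) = (x - 2)*(x + 3)*(x - 3)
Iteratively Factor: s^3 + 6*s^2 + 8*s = (s + 2)*(s^2 + 4*s) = (s + 2)*(s + 4)*(s)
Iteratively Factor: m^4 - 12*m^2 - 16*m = (m + 2)*(m^3 - 2*m^2 - 8*m) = (m - 4)*(m + 2)*(m^2 + 2*m) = m*(m - 4)*(m + 2)*(m + 2)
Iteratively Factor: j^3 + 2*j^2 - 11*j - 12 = (j + 4)*(j^2 - 2*j - 3) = (j + 1)*(j + 4)*(j - 3)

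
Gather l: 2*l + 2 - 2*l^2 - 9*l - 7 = -2*l^2 - 7*l - 5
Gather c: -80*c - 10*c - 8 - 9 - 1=-90*c - 18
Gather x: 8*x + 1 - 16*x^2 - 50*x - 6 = -16*x^2 - 42*x - 5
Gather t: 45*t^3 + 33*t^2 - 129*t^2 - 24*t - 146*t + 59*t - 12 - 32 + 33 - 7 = 45*t^3 - 96*t^2 - 111*t - 18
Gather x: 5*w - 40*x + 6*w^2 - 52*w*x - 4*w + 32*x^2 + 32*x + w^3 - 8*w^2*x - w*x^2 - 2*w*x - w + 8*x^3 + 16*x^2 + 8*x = w^3 + 6*w^2 + 8*x^3 + x^2*(48 - w) + x*(-8*w^2 - 54*w)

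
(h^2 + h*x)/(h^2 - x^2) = h/(h - x)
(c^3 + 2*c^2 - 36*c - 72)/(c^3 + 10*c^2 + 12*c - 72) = (c^2 - 4*c - 12)/(c^2 + 4*c - 12)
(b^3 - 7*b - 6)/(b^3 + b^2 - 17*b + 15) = (b^2 + 3*b + 2)/(b^2 + 4*b - 5)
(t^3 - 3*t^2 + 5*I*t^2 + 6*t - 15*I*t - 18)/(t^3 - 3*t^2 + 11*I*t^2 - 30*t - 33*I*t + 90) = (t - I)/(t + 5*I)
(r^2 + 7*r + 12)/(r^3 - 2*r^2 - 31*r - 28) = (r + 3)/(r^2 - 6*r - 7)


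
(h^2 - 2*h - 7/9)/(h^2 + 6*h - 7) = (h^2 - 2*h - 7/9)/(h^2 + 6*h - 7)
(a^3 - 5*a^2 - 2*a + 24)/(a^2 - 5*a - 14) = (a^2 - 7*a + 12)/(a - 7)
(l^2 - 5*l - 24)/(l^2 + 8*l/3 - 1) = 3*(l - 8)/(3*l - 1)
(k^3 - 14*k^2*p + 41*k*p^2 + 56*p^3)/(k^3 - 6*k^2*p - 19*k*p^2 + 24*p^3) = (-k^2 + 6*k*p + 7*p^2)/(-k^2 - 2*k*p + 3*p^2)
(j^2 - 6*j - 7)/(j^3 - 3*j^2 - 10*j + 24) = (j^2 - 6*j - 7)/(j^3 - 3*j^2 - 10*j + 24)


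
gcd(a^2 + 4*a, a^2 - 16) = a + 4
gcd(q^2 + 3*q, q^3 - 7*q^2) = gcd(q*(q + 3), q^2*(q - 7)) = q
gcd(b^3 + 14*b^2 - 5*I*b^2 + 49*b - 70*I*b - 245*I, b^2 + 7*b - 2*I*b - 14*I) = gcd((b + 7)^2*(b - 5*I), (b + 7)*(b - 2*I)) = b + 7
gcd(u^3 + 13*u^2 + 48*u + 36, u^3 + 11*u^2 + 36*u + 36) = u + 6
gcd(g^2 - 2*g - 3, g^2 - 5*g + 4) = 1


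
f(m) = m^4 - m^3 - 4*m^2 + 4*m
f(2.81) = 19.82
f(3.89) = 125.15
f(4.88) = 375.17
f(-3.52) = 133.49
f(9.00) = 5544.00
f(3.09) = 35.83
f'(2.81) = 46.58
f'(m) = 4*m^3 - 3*m^2 - 8*m + 4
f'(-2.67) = -72.16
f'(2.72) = 40.54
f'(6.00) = 712.00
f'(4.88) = 358.37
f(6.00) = 960.00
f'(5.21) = 446.57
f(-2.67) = 30.66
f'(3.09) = 68.65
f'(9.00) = 2605.00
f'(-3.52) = -179.47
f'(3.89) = 162.94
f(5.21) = 507.65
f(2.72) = 15.90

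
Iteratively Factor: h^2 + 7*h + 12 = (h + 4)*(h + 3)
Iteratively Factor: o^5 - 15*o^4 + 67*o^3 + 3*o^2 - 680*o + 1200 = (o - 4)*(o^4 - 11*o^3 + 23*o^2 + 95*o - 300) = (o - 5)*(o - 4)*(o^3 - 6*o^2 - 7*o + 60) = (o - 5)*(o - 4)^2*(o^2 - 2*o - 15) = (o - 5)*(o - 4)^2*(o + 3)*(o - 5)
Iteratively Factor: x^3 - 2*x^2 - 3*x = (x - 3)*(x^2 + x) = x*(x - 3)*(x + 1)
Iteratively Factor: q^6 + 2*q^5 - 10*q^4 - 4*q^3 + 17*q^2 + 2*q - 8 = (q - 2)*(q^5 + 4*q^4 - 2*q^3 - 8*q^2 + q + 4) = (q - 2)*(q + 1)*(q^4 + 3*q^3 - 5*q^2 - 3*q + 4) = (q - 2)*(q - 1)*(q + 1)*(q^3 + 4*q^2 - q - 4) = (q - 2)*(q - 1)*(q + 1)^2*(q^2 + 3*q - 4) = (q - 2)*(q - 1)*(q + 1)^2*(q + 4)*(q - 1)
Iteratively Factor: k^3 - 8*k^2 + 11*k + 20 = (k - 4)*(k^2 - 4*k - 5) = (k - 4)*(k + 1)*(k - 5)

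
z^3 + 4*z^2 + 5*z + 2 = (z + 1)^2*(z + 2)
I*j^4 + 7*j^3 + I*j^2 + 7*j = j*(j - 7*I)*(j + I)*(I*j + 1)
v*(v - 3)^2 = v^3 - 6*v^2 + 9*v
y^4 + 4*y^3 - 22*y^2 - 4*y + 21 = (y - 3)*(y - 1)*(y + 1)*(y + 7)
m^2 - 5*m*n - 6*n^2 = (m - 6*n)*(m + n)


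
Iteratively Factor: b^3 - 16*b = (b)*(b^2 - 16) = b*(b + 4)*(b - 4)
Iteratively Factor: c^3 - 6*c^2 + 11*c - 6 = (c - 3)*(c^2 - 3*c + 2) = (c - 3)*(c - 2)*(c - 1)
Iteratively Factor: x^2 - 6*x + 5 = (x - 5)*(x - 1)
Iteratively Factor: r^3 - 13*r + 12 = (r - 1)*(r^2 + r - 12) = (r - 1)*(r + 4)*(r - 3)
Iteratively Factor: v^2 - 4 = (v + 2)*(v - 2)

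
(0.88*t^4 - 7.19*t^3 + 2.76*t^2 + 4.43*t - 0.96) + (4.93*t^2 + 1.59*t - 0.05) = 0.88*t^4 - 7.19*t^3 + 7.69*t^2 + 6.02*t - 1.01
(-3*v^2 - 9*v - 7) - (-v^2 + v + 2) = -2*v^2 - 10*v - 9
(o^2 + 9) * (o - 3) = o^3 - 3*o^2 + 9*o - 27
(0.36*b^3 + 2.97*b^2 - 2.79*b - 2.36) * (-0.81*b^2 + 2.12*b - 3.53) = -0.2916*b^5 - 1.6425*b^4 + 7.2855*b^3 - 14.4873*b^2 + 4.8455*b + 8.3308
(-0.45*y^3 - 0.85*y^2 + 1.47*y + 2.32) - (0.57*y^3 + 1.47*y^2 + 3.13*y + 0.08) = -1.02*y^3 - 2.32*y^2 - 1.66*y + 2.24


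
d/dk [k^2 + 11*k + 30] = 2*k + 11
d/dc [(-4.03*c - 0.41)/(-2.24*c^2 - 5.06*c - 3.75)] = (-9.0272*c^2 - 1.8368*c + 13.0379)/(5.0176*c^4 + 22.6688*c^3 + 42.4036*c^2 + 37.95*c + 14.0625)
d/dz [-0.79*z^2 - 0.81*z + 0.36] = -1.58*z - 0.81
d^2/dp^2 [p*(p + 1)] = 2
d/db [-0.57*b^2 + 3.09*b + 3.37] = 3.09 - 1.14*b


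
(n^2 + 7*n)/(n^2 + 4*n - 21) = n/(n - 3)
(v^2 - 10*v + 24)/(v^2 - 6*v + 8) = (v - 6)/(v - 2)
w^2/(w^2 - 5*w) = w/(w - 5)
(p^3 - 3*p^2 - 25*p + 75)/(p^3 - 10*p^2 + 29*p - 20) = (p^2 + 2*p - 15)/(p^2 - 5*p + 4)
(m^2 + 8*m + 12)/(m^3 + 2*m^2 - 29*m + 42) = (m^2 + 8*m + 12)/(m^3 + 2*m^2 - 29*m + 42)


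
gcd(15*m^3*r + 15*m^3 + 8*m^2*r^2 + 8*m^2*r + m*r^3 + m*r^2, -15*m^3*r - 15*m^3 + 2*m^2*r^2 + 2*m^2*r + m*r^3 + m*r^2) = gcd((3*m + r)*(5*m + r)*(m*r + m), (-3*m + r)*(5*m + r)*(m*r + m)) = 5*m^2*r + 5*m^2 + m*r^2 + m*r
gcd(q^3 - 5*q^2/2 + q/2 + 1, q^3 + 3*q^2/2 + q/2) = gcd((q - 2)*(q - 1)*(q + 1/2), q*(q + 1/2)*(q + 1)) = q + 1/2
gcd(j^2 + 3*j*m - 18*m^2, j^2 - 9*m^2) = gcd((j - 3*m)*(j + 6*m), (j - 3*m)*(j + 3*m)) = j - 3*m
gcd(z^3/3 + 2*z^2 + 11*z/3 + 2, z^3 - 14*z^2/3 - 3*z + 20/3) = 1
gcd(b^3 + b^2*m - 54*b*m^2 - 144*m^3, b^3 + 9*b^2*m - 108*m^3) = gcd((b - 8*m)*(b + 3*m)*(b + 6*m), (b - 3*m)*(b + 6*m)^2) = b + 6*m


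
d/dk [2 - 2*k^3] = -6*k^2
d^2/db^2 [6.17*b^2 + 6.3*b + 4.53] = 12.3400000000000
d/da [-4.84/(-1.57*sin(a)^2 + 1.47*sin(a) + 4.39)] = (7.1148 - 15.1976*sin(a))*cos(a)/(-1.57*sin(a)^2 + 1.47*sin(a) + 4.39)^2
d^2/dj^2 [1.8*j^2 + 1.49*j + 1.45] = 3.60000000000000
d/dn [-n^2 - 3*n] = -2*n - 3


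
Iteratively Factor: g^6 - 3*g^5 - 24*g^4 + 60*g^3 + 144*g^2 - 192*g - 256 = (g - 4)*(g^5 + g^4 - 20*g^3 - 20*g^2 + 64*g + 64) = (g - 4)*(g + 1)*(g^4 - 20*g^2 + 64) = (g - 4)*(g + 1)*(g + 4)*(g^3 - 4*g^2 - 4*g + 16) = (g - 4)*(g - 2)*(g + 1)*(g + 4)*(g^2 - 2*g - 8) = (g - 4)*(g - 2)*(g + 1)*(g + 2)*(g + 4)*(g - 4)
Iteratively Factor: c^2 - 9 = (c - 3)*(c + 3)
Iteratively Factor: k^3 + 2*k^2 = (k)*(k^2 + 2*k) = k*(k + 2)*(k)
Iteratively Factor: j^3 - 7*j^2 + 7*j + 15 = (j + 1)*(j^2 - 8*j + 15) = (j - 3)*(j + 1)*(j - 5)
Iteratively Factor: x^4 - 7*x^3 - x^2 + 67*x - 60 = (x - 5)*(x^3 - 2*x^2 - 11*x + 12) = (x - 5)*(x + 3)*(x^2 - 5*x + 4) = (x - 5)*(x - 4)*(x + 3)*(x - 1)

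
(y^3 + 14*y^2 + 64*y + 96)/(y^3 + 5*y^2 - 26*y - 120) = (y + 4)/(y - 5)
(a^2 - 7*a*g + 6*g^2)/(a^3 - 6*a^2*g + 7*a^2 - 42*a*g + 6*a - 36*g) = (a - g)/(a^2 + 7*a + 6)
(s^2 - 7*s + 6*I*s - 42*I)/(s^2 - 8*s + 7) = (s + 6*I)/(s - 1)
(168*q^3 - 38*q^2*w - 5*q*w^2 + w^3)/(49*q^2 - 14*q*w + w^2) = (24*q^2 - 2*q*w - w^2)/(7*q - w)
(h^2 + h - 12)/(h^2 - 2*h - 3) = (h + 4)/(h + 1)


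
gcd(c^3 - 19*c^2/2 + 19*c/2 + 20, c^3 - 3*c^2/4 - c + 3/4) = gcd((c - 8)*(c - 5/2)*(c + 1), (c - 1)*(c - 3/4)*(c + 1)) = c + 1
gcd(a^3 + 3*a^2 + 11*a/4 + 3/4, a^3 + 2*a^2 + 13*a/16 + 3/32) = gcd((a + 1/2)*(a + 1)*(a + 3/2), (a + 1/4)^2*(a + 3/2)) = a + 3/2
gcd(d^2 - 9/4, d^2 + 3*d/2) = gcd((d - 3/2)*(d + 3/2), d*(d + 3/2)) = d + 3/2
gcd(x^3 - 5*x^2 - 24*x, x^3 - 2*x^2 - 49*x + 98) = 1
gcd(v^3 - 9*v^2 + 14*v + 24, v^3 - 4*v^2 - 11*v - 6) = v^2 - 5*v - 6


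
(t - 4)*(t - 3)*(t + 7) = t^3 - 37*t + 84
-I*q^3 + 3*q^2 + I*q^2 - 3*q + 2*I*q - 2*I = (q - 1)*(q + 2*I)*(-I*q + 1)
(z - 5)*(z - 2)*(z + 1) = z^3 - 6*z^2 + 3*z + 10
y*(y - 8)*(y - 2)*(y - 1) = y^4 - 11*y^3 + 26*y^2 - 16*y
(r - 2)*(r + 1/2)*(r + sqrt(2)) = r^3 - 3*r^2/2 + sqrt(2)*r^2 - 3*sqrt(2)*r/2 - r - sqrt(2)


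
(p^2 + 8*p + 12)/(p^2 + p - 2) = (p + 6)/(p - 1)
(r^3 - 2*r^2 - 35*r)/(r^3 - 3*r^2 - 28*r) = (r + 5)/(r + 4)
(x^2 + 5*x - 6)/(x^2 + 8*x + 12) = (x - 1)/(x + 2)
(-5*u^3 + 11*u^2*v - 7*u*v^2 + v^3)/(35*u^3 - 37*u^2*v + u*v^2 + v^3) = (-u + v)/(7*u + v)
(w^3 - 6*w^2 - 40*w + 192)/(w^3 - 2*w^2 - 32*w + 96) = (w - 8)/(w - 4)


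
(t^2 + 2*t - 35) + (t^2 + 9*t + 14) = 2*t^2 + 11*t - 21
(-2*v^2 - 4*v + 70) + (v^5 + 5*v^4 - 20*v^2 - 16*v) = v^5 + 5*v^4 - 22*v^2 - 20*v + 70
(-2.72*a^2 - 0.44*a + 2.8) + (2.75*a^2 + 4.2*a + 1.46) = 0.0299999999999998*a^2 + 3.76*a + 4.26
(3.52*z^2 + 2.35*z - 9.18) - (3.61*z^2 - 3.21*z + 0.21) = -0.0899999999999999*z^2 + 5.56*z - 9.39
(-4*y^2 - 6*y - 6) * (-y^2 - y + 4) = 4*y^4 + 10*y^3 - 4*y^2 - 18*y - 24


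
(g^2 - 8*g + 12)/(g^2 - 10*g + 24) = (g - 2)/(g - 4)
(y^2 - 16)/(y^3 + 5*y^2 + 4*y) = (y - 4)/(y*(y + 1))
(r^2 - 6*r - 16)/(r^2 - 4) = (r - 8)/(r - 2)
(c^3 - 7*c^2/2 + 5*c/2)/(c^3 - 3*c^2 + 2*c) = (c - 5/2)/(c - 2)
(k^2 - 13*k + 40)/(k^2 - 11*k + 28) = (k^2 - 13*k + 40)/(k^2 - 11*k + 28)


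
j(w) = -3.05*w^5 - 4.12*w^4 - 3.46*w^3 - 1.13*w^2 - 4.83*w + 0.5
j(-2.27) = 120.55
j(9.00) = -209787.61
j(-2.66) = 270.38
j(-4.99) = 7308.23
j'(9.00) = -112935.12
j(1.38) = -47.62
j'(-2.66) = -525.57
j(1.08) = -20.48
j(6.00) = -29872.84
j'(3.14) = -2106.95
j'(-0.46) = -5.07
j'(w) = -15.25*w^4 - 16.48*w^3 - 10.38*w^2 - 2.26*w - 4.83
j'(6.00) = -23715.75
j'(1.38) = -126.33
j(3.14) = -1464.44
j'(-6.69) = -26067.27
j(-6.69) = 33637.85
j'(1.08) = -60.89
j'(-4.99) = -7659.58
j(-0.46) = 2.70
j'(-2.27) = -265.34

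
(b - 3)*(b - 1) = b^2 - 4*b + 3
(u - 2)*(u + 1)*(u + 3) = u^3 + 2*u^2 - 5*u - 6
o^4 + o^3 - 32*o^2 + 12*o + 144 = (o - 4)*(o - 3)*(o + 2)*(o + 6)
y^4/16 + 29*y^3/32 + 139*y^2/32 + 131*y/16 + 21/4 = (y/4 + 1/2)*(y/4 + 1)*(y + 3/2)*(y + 7)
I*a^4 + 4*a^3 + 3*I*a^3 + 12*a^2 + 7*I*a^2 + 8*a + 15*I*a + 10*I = (a + 2)*(a - 5*I)*(a + I)*(I*a + I)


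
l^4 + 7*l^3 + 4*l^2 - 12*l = l*(l - 1)*(l + 2)*(l + 6)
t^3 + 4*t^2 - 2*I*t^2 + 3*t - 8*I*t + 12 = (t + 4)*(t - 3*I)*(t + I)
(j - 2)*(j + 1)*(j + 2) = j^3 + j^2 - 4*j - 4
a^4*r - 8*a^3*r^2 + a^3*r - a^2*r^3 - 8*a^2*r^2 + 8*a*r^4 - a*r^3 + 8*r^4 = (a - 8*r)*(a - r)*(a + r)*(a*r + r)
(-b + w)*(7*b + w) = -7*b^2 + 6*b*w + w^2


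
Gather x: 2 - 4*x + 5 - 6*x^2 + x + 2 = -6*x^2 - 3*x + 9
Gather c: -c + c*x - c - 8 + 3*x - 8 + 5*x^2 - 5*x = c*(x - 2) + 5*x^2 - 2*x - 16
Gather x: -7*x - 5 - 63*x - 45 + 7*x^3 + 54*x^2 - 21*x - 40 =7*x^3 + 54*x^2 - 91*x - 90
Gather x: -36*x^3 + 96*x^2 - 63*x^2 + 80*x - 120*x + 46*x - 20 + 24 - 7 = -36*x^3 + 33*x^2 + 6*x - 3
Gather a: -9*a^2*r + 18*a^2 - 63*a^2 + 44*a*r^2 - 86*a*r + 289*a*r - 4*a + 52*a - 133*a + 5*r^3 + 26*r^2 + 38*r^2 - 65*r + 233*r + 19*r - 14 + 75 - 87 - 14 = a^2*(-9*r - 45) + a*(44*r^2 + 203*r - 85) + 5*r^3 + 64*r^2 + 187*r - 40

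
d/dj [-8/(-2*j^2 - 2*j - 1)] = 16*(-2*j - 1)/(2*j^2 + 2*j + 1)^2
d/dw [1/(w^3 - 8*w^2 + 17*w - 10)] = (-3*w^2 + 16*w - 17)/(w^3 - 8*w^2 + 17*w - 10)^2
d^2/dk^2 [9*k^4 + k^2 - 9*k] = 108*k^2 + 2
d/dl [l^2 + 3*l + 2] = 2*l + 3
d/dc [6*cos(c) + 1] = -6*sin(c)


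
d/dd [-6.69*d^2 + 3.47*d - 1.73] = 3.47 - 13.38*d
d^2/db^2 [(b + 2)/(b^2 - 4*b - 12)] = 2/(b^3 - 18*b^2 + 108*b - 216)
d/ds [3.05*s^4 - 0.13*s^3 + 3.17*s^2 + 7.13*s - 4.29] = 12.2*s^3 - 0.39*s^2 + 6.34*s + 7.13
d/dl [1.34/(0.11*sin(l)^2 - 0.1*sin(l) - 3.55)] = (0.134 - 0.2948*sin(l))*cos(l)/(-0.11*sin(l)^2 + 0.1*sin(l) + 3.55)^2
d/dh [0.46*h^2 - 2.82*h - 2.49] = 0.92*h - 2.82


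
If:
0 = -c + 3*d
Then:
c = 3*d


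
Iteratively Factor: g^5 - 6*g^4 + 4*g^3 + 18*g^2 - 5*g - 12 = (g - 1)*(g^4 - 5*g^3 - g^2 + 17*g + 12) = (g - 1)*(g + 1)*(g^3 - 6*g^2 + 5*g + 12) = (g - 1)*(g + 1)^2*(g^2 - 7*g + 12) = (g - 3)*(g - 1)*(g + 1)^2*(g - 4)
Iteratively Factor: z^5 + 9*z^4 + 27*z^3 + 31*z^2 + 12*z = (z + 3)*(z^4 + 6*z^3 + 9*z^2 + 4*z) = (z + 3)*(z + 4)*(z^3 + 2*z^2 + z) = z*(z + 3)*(z + 4)*(z^2 + 2*z + 1) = z*(z + 1)*(z + 3)*(z + 4)*(z + 1)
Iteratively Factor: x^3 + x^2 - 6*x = (x - 2)*(x^2 + 3*x) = (x - 2)*(x + 3)*(x)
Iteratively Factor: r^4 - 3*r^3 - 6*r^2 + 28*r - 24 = (r - 2)*(r^3 - r^2 - 8*r + 12) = (r - 2)^2*(r^2 + r - 6) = (r - 2)^2*(r + 3)*(r - 2)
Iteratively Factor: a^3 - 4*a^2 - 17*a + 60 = (a - 3)*(a^2 - a - 20) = (a - 3)*(a + 4)*(a - 5)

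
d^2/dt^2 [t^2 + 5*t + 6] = 2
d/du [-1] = 0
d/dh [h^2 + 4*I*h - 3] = 2*h + 4*I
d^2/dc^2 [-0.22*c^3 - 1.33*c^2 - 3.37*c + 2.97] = -1.32*c - 2.66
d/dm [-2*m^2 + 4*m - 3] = 4 - 4*m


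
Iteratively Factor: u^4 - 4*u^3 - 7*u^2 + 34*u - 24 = (u - 2)*(u^3 - 2*u^2 - 11*u + 12) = (u - 4)*(u - 2)*(u^2 + 2*u - 3) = (u - 4)*(u - 2)*(u + 3)*(u - 1)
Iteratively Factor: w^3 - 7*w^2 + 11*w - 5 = (w - 5)*(w^2 - 2*w + 1) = (w - 5)*(w - 1)*(w - 1)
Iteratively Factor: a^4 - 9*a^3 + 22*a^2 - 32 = (a + 1)*(a^3 - 10*a^2 + 32*a - 32) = (a - 4)*(a + 1)*(a^2 - 6*a + 8) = (a - 4)*(a - 2)*(a + 1)*(a - 4)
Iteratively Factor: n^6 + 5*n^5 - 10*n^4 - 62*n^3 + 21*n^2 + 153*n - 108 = (n - 1)*(n^5 + 6*n^4 - 4*n^3 - 66*n^2 - 45*n + 108) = (n - 1)^2*(n^4 + 7*n^3 + 3*n^2 - 63*n - 108) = (n - 3)*(n - 1)^2*(n^3 + 10*n^2 + 33*n + 36) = (n - 3)*(n - 1)^2*(n + 4)*(n^2 + 6*n + 9) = (n - 3)*(n - 1)^2*(n + 3)*(n + 4)*(n + 3)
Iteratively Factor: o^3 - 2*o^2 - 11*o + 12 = (o - 1)*(o^2 - o - 12) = (o - 1)*(o + 3)*(o - 4)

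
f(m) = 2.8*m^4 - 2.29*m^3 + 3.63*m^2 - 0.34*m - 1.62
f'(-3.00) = -386.35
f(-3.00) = 320.70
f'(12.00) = 18451.10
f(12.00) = 54620.70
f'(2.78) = 207.38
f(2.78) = 143.53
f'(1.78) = 53.98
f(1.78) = 24.47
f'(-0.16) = -1.72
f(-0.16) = -1.46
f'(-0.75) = -14.37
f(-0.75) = 2.53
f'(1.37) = 25.51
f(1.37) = 8.70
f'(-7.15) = -4497.35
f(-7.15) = 8341.27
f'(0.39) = 2.11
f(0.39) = -1.27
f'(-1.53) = -67.64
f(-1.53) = 30.94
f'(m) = 11.2*m^3 - 6.87*m^2 + 7.26*m - 0.34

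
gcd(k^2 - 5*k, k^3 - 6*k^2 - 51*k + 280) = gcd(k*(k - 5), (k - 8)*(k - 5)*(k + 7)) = k - 5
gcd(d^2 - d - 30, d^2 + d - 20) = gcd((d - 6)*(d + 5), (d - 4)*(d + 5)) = d + 5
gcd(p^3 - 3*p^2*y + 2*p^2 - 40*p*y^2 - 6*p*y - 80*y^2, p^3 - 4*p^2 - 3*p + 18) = p + 2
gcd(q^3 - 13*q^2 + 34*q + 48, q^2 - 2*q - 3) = q + 1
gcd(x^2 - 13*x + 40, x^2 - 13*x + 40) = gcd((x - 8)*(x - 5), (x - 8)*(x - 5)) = x^2 - 13*x + 40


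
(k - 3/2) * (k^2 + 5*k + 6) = k^3 + 7*k^2/2 - 3*k/2 - 9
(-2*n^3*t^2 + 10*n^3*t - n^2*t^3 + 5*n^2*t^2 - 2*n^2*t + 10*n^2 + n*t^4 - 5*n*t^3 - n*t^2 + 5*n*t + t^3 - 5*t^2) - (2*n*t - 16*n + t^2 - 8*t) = -2*n^3*t^2 + 10*n^3*t - n^2*t^3 + 5*n^2*t^2 - 2*n^2*t + 10*n^2 + n*t^4 - 5*n*t^3 - n*t^2 + 3*n*t + 16*n + t^3 - 6*t^2 + 8*t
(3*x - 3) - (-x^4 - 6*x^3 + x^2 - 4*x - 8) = x^4 + 6*x^3 - x^2 + 7*x + 5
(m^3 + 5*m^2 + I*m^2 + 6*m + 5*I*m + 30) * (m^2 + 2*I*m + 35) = m^5 + 5*m^4 + 3*I*m^4 + 39*m^3 + 15*I*m^3 + 195*m^2 + 47*I*m^2 + 210*m + 235*I*m + 1050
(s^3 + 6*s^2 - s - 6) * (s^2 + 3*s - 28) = s^5 + 9*s^4 - 11*s^3 - 177*s^2 + 10*s + 168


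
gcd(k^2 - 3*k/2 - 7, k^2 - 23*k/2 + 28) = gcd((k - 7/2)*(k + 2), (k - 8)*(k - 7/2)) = k - 7/2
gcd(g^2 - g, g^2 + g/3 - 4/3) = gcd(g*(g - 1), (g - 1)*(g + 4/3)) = g - 1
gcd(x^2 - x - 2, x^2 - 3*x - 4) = x + 1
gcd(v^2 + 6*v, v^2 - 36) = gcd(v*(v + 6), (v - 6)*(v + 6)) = v + 6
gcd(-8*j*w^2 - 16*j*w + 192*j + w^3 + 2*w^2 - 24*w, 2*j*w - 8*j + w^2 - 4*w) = w - 4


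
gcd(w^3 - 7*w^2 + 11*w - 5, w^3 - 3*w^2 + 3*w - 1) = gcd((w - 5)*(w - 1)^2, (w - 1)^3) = w^2 - 2*w + 1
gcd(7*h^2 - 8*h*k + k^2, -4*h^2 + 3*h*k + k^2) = h - k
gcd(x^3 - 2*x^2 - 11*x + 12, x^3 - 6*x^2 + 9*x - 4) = x^2 - 5*x + 4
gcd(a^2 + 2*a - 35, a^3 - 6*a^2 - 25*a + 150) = a - 5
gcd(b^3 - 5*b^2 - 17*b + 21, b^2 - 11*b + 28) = b - 7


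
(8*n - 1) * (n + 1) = 8*n^2 + 7*n - 1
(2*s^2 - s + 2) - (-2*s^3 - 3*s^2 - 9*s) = 2*s^3 + 5*s^2 + 8*s + 2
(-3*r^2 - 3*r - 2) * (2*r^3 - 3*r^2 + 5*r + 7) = -6*r^5 + 3*r^4 - 10*r^3 - 30*r^2 - 31*r - 14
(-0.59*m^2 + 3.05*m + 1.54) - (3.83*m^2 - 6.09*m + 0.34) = -4.42*m^2 + 9.14*m + 1.2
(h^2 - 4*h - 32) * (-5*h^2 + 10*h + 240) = -5*h^4 + 30*h^3 + 360*h^2 - 1280*h - 7680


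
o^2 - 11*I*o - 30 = (o - 6*I)*(o - 5*I)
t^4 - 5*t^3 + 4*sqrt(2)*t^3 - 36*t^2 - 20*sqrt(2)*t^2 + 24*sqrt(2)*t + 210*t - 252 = (t - 3)*(t - 2)*(t - 3*sqrt(2))*(t + 7*sqrt(2))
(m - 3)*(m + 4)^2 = m^3 + 5*m^2 - 8*m - 48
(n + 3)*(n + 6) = n^2 + 9*n + 18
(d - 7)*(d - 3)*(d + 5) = d^3 - 5*d^2 - 29*d + 105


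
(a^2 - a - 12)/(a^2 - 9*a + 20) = (a + 3)/(a - 5)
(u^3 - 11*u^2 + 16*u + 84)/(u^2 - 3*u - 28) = (u^2 - 4*u - 12)/(u + 4)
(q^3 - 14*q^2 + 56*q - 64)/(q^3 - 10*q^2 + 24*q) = (q^2 - 10*q + 16)/(q*(q - 6))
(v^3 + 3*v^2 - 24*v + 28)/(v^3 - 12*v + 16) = (v + 7)/(v + 4)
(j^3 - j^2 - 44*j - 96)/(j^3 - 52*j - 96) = (j^2 + 7*j + 12)/(j^2 + 8*j + 12)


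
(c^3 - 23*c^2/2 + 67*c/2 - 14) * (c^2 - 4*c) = c^5 - 31*c^4/2 + 159*c^3/2 - 148*c^2 + 56*c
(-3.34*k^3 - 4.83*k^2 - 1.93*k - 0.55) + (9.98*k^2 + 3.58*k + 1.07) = -3.34*k^3 + 5.15*k^2 + 1.65*k + 0.52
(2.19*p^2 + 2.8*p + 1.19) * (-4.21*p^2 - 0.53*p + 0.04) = -9.2199*p^4 - 12.9487*p^3 - 6.4063*p^2 - 0.5187*p + 0.0476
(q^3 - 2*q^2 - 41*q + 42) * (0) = 0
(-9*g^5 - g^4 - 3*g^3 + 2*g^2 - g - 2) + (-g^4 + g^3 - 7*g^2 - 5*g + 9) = -9*g^5 - 2*g^4 - 2*g^3 - 5*g^2 - 6*g + 7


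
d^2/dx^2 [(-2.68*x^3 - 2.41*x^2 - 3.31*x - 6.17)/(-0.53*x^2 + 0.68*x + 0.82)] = (-8.88178419700125e-16*x^5 + 4.44089209850063e-16*x^4 + 8.404606*x^3 + 25.649442*x^2 + 6.10134*x + 10.618636)/(0.148877*x^6 - 0.573036*x^5 + 0.0442020000000001*x^4 + 1.458736*x^3 - 0.0683880000000003*x^2 - 1.371696*x - 0.551368)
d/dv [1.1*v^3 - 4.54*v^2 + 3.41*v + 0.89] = 3.3*v^2 - 9.08*v + 3.41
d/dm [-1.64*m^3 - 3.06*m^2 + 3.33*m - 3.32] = -4.92*m^2 - 6.12*m + 3.33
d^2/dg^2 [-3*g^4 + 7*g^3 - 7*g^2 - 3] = -36*g^2 + 42*g - 14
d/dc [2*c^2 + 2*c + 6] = 4*c + 2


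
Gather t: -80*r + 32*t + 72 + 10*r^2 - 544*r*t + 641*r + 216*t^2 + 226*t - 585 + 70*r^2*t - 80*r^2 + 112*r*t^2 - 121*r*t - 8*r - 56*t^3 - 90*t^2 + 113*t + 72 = -70*r^2 + 553*r - 56*t^3 + t^2*(112*r + 126) + t*(70*r^2 - 665*r + 371) - 441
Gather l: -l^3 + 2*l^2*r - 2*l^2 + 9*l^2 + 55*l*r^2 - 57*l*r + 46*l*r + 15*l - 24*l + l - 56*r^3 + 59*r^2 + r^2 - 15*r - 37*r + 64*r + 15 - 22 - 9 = -l^3 + l^2*(2*r + 7) + l*(55*r^2 - 11*r - 8) - 56*r^3 + 60*r^2 + 12*r - 16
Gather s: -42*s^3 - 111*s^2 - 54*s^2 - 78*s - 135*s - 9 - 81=-42*s^3 - 165*s^2 - 213*s - 90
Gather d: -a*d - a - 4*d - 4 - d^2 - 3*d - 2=-a - d^2 + d*(-a - 7) - 6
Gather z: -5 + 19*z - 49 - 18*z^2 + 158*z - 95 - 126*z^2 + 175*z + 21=-144*z^2 + 352*z - 128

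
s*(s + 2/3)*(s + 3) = s^3 + 11*s^2/3 + 2*s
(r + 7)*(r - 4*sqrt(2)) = r^2 - 4*sqrt(2)*r + 7*r - 28*sqrt(2)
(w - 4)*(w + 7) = w^2 + 3*w - 28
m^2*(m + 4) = m^3 + 4*m^2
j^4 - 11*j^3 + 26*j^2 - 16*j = j*(j - 8)*(j - 2)*(j - 1)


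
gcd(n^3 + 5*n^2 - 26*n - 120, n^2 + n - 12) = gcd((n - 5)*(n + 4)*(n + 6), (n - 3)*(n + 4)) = n + 4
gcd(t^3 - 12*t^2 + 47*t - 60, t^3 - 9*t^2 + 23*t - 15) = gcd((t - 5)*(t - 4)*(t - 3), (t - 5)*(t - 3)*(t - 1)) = t^2 - 8*t + 15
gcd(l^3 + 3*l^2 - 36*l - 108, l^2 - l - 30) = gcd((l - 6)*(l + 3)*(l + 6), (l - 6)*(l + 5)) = l - 6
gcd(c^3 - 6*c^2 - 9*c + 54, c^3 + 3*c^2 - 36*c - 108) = c^2 - 3*c - 18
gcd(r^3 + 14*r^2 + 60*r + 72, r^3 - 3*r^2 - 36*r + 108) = r + 6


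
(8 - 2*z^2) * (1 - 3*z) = 6*z^3 - 2*z^2 - 24*z + 8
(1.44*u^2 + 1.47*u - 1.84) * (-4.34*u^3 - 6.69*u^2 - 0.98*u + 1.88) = -6.2496*u^5 - 16.0134*u^4 - 3.2599*u^3 + 13.5762*u^2 + 4.5668*u - 3.4592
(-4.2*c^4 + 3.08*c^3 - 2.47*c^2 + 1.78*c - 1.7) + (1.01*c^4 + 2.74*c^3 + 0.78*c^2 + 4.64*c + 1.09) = -3.19*c^4 + 5.82*c^3 - 1.69*c^2 + 6.42*c - 0.61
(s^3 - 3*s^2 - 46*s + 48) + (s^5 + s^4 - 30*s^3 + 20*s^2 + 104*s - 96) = s^5 + s^4 - 29*s^3 + 17*s^2 + 58*s - 48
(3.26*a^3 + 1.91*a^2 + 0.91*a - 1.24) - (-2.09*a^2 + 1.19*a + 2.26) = 3.26*a^3 + 4.0*a^2 - 0.28*a - 3.5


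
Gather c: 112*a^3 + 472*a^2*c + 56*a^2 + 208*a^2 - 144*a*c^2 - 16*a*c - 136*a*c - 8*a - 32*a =112*a^3 + 264*a^2 - 144*a*c^2 - 40*a + c*(472*a^2 - 152*a)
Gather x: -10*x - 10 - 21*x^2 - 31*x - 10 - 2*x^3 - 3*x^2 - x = -2*x^3 - 24*x^2 - 42*x - 20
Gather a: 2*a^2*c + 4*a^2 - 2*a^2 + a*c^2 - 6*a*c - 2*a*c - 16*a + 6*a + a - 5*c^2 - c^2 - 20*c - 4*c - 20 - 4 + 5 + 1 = a^2*(2*c + 2) + a*(c^2 - 8*c - 9) - 6*c^2 - 24*c - 18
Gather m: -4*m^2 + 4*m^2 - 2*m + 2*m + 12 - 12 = 0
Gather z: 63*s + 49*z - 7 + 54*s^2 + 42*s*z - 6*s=54*s^2 + 57*s + z*(42*s + 49) - 7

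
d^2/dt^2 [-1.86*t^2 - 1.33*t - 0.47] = -3.72000000000000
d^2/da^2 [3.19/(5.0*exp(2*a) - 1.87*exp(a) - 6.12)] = ((5.9653 - 63.8*exp(a))*(-5.0*exp(2*a) + 1.87*exp(a) + 6.12) - 3.19*(10.0*exp(a) - 1.87)*(20.0*exp(a) - 3.74)*exp(a))*exp(a)/(-5.0*exp(2*a) + 1.87*exp(a) + 6.12)^3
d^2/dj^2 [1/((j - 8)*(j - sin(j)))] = ((1 - cos(j))*(j - sin(j))*(2*j - 16) - (j - 8)^2*(j - sin(j))*sin(j) + 2*(j - 8)^2*(cos(j) - 1)^2 + 2*(j - sin(j))^2)/((j - 8)^3*(j - sin(j))^3)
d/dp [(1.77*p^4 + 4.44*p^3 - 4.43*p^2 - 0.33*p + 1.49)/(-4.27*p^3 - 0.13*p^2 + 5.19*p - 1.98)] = (-7.5579*p^6 - 0.4602*p^5 + 8.0656*p^4 + 29.2506*p^3 - 30.3213*p^2 + 17.9302*p - 7.0797)/(18.2329*p^6 + 1.1102*p^5 - 44.3057*p^4 + 15.5598*p^3 + 27.4509*p^2 - 20.5524*p + 3.9204)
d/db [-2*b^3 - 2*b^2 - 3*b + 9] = -6*b^2 - 4*b - 3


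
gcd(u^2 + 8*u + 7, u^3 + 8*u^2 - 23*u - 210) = u + 7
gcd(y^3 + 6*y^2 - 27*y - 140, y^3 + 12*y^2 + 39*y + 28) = y^2 + 11*y + 28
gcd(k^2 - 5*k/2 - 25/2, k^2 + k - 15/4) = k + 5/2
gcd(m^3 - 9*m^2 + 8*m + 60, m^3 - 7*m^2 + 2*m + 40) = m^2 - 3*m - 10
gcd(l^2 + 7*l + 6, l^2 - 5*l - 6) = l + 1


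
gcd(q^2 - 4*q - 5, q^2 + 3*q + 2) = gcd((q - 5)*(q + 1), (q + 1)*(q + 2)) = q + 1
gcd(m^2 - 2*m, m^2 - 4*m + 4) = m - 2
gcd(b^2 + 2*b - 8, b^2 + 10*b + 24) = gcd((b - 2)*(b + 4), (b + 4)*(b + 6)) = b + 4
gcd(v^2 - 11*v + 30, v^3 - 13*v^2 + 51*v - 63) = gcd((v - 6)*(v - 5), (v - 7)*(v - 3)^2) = 1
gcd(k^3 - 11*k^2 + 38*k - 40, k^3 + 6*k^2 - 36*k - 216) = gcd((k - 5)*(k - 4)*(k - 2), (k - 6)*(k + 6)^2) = 1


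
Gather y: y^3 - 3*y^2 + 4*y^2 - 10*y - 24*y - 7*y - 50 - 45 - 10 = y^3 + y^2 - 41*y - 105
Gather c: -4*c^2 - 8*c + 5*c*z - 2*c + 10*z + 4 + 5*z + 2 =-4*c^2 + c*(5*z - 10) + 15*z + 6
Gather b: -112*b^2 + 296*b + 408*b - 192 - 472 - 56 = -112*b^2 + 704*b - 720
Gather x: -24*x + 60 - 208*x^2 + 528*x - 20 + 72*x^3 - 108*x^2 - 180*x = 72*x^3 - 316*x^2 + 324*x + 40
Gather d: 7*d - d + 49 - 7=6*d + 42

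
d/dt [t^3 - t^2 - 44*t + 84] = 3*t^2 - 2*t - 44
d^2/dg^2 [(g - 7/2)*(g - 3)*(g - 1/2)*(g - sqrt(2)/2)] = 12*g^2 - 42*g - 3*sqrt(2)*g + 7*sqrt(2) + 55/2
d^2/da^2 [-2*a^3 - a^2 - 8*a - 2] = -12*a - 2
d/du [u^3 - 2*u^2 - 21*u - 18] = 3*u^2 - 4*u - 21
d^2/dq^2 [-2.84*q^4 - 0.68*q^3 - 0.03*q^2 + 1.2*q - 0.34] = -34.08*q^2 - 4.08*q - 0.06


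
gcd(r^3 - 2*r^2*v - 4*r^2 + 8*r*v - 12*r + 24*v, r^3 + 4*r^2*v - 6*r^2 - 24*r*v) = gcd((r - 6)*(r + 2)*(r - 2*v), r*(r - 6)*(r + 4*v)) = r - 6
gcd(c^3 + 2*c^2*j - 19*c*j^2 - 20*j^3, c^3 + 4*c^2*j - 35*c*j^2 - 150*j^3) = c + 5*j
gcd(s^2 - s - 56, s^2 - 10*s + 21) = 1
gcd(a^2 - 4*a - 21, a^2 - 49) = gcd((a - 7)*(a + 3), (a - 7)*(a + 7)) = a - 7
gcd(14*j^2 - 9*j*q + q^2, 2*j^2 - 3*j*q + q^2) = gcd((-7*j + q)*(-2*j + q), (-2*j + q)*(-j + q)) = -2*j + q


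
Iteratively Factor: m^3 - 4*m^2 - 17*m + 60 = (m + 4)*(m^2 - 8*m + 15) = (m - 3)*(m + 4)*(m - 5)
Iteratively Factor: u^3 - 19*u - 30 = (u - 5)*(u^2 + 5*u + 6) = (u - 5)*(u + 2)*(u + 3)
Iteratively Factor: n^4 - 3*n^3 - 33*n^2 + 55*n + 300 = (n + 3)*(n^3 - 6*n^2 - 15*n + 100) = (n + 3)*(n + 4)*(n^2 - 10*n + 25) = (n - 5)*(n + 3)*(n + 4)*(n - 5)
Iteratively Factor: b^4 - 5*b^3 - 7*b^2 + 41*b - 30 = (b - 1)*(b^3 - 4*b^2 - 11*b + 30) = (b - 2)*(b - 1)*(b^2 - 2*b - 15) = (b - 2)*(b - 1)*(b + 3)*(b - 5)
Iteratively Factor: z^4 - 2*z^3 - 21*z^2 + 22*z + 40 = (z + 4)*(z^3 - 6*z^2 + 3*z + 10) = (z - 5)*(z + 4)*(z^2 - z - 2) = (z - 5)*(z + 1)*(z + 4)*(z - 2)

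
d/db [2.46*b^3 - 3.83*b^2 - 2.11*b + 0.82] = 7.38*b^2 - 7.66*b - 2.11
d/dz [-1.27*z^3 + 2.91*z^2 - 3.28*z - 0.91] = -3.81*z^2 + 5.82*z - 3.28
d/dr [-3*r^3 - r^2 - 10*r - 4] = -9*r^2 - 2*r - 10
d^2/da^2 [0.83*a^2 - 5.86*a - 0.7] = 1.66000000000000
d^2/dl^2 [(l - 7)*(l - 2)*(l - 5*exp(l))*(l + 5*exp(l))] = -100*l^2*exp(2*l) + 12*l^2 + 700*l*exp(2*l) - 54*l - 550*exp(2*l) + 28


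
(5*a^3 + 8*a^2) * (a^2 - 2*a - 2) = 5*a^5 - 2*a^4 - 26*a^3 - 16*a^2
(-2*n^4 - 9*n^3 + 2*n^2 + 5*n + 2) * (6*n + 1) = -12*n^5 - 56*n^4 + 3*n^3 + 32*n^2 + 17*n + 2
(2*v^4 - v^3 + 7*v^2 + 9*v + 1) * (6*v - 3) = 12*v^5 - 12*v^4 + 45*v^3 + 33*v^2 - 21*v - 3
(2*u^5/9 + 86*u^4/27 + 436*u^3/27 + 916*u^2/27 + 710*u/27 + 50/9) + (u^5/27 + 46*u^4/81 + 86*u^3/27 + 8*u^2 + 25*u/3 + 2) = 7*u^5/27 + 304*u^4/81 + 58*u^3/3 + 1132*u^2/27 + 935*u/27 + 68/9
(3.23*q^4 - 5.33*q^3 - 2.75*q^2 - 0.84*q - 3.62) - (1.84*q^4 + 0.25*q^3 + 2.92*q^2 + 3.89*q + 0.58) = 1.39*q^4 - 5.58*q^3 - 5.67*q^2 - 4.73*q - 4.2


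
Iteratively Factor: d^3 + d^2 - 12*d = (d)*(d^2 + d - 12) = d*(d + 4)*(d - 3)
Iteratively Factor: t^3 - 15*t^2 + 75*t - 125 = (t - 5)*(t^2 - 10*t + 25) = (t - 5)^2*(t - 5)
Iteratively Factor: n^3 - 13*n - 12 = (n + 3)*(n^2 - 3*n - 4) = (n + 1)*(n + 3)*(n - 4)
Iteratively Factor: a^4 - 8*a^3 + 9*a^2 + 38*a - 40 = (a - 5)*(a^3 - 3*a^2 - 6*a + 8) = (a - 5)*(a - 1)*(a^2 - 2*a - 8) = (a - 5)*(a - 4)*(a - 1)*(a + 2)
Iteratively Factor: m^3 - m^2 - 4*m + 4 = (m - 1)*(m^2 - 4) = (m - 1)*(m + 2)*(m - 2)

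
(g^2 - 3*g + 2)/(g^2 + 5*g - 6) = (g - 2)/(g + 6)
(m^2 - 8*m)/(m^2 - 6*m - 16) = m/(m + 2)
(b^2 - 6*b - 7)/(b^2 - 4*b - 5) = (b - 7)/(b - 5)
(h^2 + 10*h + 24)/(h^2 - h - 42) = (h + 4)/(h - 7)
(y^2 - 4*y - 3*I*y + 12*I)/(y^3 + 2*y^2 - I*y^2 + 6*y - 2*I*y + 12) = (y - 4)/(y^2 + 2*y*(1 + I) + 4*I)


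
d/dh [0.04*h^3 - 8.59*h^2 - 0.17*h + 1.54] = 0.12*h^2 - 17.18*h - 0.17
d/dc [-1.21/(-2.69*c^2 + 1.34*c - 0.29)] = (1.6214 - 6.5098*c)/(2.69*c^2 - 1.34*c + 0.29)^2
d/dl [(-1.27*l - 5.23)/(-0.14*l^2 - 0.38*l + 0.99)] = (0.1778*l^2 + 0.4826*l - (0.28*l + 0.38)*(1.27*l + 5.23) - 1.2573)/(0.14*l^2 + 0.38*l - 0.99)^2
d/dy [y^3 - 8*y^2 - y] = 3*y^2 - 16*y - 1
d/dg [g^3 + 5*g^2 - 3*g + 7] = 3*g^2 + 10*g - 3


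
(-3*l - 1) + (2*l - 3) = -l - 4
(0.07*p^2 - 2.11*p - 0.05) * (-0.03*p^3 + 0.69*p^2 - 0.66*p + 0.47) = -0.0021*p^5 + 0.1116*p^4 - 1.5006*p^3 + 1.391*p^2 - 0.9587*p - 0.0235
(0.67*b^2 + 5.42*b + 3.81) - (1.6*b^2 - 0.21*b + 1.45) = -0.93*b^2 + 5.63*b + 2.36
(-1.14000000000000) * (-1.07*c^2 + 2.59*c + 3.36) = 1.2198*c^2 - 2.9526*c - 3.8304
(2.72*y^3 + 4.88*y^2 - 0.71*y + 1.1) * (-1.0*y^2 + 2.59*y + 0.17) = -2.72*y^5 + 2.1648*y^4 + 13.8116*y^3 - 2.1093*y^2 + 2.7283*y + 0.187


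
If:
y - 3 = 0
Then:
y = 3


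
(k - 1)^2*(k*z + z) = k^3*z - k^2*z - k*z + z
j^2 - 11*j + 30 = (j - 6)*(j - 5)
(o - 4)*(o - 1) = o^2 - 5*o + 4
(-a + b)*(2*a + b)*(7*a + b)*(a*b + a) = -14*a^4*b - 14*a^4 + 5*a^3*b^2 + 5*a^3*b + 8*a^2*b^3 + 8*a^2*b^2 + a*b^4 + a*b^3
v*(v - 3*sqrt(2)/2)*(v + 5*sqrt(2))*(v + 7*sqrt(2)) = v^4 + 21*sqrt(2)*v^3/2 + 34*v^2 - 105*sqrt(2)*v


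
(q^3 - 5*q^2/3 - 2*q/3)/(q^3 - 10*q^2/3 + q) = (3*q^2 - 5*q - 2)/(3*q^2 - 10*q + 3)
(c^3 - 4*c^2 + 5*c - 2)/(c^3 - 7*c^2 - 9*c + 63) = (c^3 - 4*c^2 + 5*c - 2)/(c^3 - 7*c^2 - 9*c + 63)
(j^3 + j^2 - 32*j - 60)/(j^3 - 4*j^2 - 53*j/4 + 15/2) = 4*(j^2 + 7*j + 10)/(4*j^2 + 8*j - 5)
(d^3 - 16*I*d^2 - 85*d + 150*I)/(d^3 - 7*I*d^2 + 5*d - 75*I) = (d - 6*I)/(d + 3*I)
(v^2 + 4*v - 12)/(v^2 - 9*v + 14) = (v + 6)/(v - 7)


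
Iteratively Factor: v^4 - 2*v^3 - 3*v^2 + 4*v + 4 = (v + 1)*(v^3 - 3*v^2 + 4) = (v - 2)*(v + 1)*(v^2 - v - 2) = (v - 2)*(v + 1)^2*(v - 2)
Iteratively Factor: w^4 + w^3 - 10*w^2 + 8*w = (w - 1)*(w^3 + 2*w^2 - 8*w) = (w - 2)*(w - 1)*(w^2 + 4*w) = w*(w - 2)*(w - 1)*(w + 4)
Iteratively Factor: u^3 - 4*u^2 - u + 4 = (u + 1)*(u^2 - 5*u + 4) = (u - 1)*(u + 1)*(u - 4)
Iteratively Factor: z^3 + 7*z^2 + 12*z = (z)*(z^2 + 7*z + 12) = z*(z + 3)*(z + 4)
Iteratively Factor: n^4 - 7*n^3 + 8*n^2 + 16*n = (n - 4)*(n^3 - 3*n^2 - 4*n) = n*(n - 4)*(n^2 - 3*n - 4) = n*(n - 4)*(n + 1)*(n - 4)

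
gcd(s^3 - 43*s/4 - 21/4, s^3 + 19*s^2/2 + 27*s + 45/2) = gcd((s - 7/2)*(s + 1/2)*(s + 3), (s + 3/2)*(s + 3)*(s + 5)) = s + 3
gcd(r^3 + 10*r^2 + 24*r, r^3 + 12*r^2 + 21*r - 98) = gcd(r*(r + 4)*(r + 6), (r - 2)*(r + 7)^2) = 1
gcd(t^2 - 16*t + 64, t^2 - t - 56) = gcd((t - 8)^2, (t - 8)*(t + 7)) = t - 8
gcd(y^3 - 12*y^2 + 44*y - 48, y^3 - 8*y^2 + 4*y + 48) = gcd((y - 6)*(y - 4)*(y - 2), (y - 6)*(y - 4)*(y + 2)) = y^2 - 10*y + 24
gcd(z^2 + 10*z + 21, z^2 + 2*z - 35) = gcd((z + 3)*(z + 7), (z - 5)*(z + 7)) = z + 7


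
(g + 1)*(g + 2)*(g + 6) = g^3 + 9*g^2 + 20*g + 12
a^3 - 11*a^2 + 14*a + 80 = (a - 8)*(a - 5)*(a + 2)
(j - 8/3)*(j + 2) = j^2 - 2*j/3 - 16/3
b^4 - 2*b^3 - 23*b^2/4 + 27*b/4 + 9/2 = (b - 3)*(b - 3/2)*(b + 1/2)*(b + 2)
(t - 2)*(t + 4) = t^2 + 2*t - 8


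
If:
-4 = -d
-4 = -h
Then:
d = 4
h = 4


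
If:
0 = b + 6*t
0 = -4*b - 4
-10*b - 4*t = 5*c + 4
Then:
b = -1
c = 16/15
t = 1/6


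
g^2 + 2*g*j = g*(g + 2*j)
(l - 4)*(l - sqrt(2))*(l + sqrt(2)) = l^3 - 4*l^2 - 2*l + 8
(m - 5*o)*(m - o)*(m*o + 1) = m^3*o - 6*m^2*o^2 + m^2 + 5*m*o^3 - 6*m*o + 5*o^2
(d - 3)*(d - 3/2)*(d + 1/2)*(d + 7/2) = d^4 - d^3/2 - 47*d^2/4 + 81*d/8 + 63/8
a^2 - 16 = (a - 4)*(a + 4)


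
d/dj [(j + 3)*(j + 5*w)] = 2*j + 5*w + 3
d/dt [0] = 0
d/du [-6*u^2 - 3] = -12*u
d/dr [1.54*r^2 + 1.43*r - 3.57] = 3.08*r + 1.43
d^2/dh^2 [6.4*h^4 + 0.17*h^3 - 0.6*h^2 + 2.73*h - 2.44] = 76.8*h^2 + 1.02*h - 1.2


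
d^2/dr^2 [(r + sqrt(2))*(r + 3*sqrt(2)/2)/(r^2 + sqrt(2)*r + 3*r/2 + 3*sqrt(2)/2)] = 24*(-r^3 + sqrt(2)*r^3 - 3*sqrt(2)*r^2 + 6*r^2 - 6*r + 6*sqrt(2)*r - 2*sqrt(2) + 4)/(8*r^6 + 24*sqrt(2)*r^5 + 36*r^5 + 102*r^4 + 108*sqrt(2)*r^4 + 243*r^3 + 178*sqrt(2)*r^3 + 153*sqrt(2)*r^2 + 324*r^2 + 108*sqrt(2)*r + 162*r + 54*sqrt(2))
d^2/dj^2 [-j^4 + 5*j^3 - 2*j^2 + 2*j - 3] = -12*j^2 + 30*j - 4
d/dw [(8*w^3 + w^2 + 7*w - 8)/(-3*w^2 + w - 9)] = (-24*w^4 + 16*w^3 - 194*w^2 - 66*w - 55)/(9*w^4 - 6*w^3 + 55*w^2 - 18*w + 81)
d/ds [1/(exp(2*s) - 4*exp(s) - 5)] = 2*(2 - exp(s))*exp(s)/(-exp(2*s) + 4*exp(s) + 5)^2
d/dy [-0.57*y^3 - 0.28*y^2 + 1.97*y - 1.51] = -1.71*y^2 - 0.56*y + 1.97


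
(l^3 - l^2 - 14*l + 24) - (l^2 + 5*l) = l^3 - 2*l^2 - 19*l + 24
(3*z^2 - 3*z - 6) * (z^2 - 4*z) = 3*z^4 - 15*z^3 + 6*z^2 + 24*z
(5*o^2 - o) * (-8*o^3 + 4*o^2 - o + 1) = -40*o^5 + 28*o^4 - 9*o^3 + 6*o^2 - o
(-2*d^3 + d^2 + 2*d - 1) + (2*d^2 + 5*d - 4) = -2*d^3 + 3*d^2 + 7*d - 5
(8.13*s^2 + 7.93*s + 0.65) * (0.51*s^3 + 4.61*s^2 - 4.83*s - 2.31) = 4.1463*s^5 + 41.5236*s^4 - 2.37910000000001*s^3 - 54.0857*s^2 - 21.4578*s - 1.5015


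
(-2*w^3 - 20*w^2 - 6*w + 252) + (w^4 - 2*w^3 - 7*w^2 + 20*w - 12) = w^4 - 4*w^3 - 27*w^2 + 14*w + 240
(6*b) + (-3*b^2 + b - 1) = -3*b^2 + 7*b - 1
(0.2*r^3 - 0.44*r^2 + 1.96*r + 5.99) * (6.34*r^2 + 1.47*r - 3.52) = 1.268*r^5 - 2.4956*r^4 + 11.0756*r^3 + 42.4066*r^2 + 1.9061*r - 21.0848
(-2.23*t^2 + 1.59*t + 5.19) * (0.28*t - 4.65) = -0.6244*t^3 + 10.8147*t^2 - 5.9403*t - 24.1335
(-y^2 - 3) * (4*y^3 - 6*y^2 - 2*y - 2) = -4*y^5 + 6*y^4 - 10*y^3 + 20*y^2 + 6*y + 6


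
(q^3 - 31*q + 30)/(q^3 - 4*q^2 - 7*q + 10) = (q + 6)/(q + 2)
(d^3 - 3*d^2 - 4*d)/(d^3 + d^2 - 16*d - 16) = d/(d + 4)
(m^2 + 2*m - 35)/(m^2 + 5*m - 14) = (m - 5)/(m - 2)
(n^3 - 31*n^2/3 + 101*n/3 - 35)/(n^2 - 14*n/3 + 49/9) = 3*(n^2 - 8*n + 15)/(3*n - 7)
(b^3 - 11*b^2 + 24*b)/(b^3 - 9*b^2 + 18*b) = (b - 8)/(b - 6)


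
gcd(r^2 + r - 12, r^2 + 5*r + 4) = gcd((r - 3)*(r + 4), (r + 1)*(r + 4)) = r + 4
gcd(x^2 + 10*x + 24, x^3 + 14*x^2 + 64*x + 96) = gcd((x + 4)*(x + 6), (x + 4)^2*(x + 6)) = x^2 + 10*x + 24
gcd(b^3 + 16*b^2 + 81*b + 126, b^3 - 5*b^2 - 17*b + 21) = b + 3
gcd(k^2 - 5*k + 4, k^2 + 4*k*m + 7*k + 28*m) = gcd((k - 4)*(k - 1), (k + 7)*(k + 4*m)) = 1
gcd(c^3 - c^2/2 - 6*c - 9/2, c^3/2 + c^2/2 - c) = 1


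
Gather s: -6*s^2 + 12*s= -6*s^2 + 12*s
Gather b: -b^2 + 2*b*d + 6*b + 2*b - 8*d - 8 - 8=-b^2 + b*(2*d + 8) - 8*d - 16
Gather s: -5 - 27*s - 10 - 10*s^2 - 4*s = -10*s^2 - 31*s - 15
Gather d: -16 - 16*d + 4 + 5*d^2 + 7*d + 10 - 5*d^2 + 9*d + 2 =0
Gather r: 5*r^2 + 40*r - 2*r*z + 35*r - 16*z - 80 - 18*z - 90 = 5*r^2 + r*(75 - 2*z) - 34*z - 170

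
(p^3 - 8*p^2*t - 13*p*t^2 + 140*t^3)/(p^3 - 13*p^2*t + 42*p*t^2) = (p^2 - p*t - 20*t^2)/(p*(p - 6*t))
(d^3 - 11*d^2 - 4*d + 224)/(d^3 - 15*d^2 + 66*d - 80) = (d^2 - 3*d - 28)/(d^2 - 7*d + 10)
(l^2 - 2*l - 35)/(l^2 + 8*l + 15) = (l - 7)/(l + 3)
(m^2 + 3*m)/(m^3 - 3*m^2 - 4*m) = (m + 3)/(m^2 - 3*m - 4)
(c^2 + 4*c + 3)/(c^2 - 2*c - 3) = (c + 3)/(c - 3)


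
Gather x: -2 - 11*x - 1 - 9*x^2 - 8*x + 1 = -9*x^2 - 19*x - 2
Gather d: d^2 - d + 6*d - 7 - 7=d^2 + 5*d - 14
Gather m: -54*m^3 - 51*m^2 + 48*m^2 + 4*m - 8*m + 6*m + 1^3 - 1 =-54*m^3 - 3*m^2 + 2*m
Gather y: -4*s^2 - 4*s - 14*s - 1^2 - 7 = -4*s^2 - 18*s - 8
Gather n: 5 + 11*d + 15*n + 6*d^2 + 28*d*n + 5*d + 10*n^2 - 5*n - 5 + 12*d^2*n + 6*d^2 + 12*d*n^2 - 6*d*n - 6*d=12*d^2 + 10*d + n^2*(12*d + 10) + n*(12*d^2 + 22*d + 10)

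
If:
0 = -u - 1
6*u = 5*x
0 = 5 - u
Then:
No Solution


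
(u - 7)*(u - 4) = u^2 - 11*u + 28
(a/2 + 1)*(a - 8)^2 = a^3/2 - 7*a^2 + 16*a + 64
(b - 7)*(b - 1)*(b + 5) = b^3 - 3*b^2 - 33*b + 35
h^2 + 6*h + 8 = (h + 2)*(h + 4)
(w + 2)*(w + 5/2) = w^2 + 9*w/2 + 5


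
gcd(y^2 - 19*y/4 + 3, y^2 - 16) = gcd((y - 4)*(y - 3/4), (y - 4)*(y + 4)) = y - 4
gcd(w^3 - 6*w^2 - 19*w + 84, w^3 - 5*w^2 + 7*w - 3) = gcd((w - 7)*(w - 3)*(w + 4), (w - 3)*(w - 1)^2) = w - 3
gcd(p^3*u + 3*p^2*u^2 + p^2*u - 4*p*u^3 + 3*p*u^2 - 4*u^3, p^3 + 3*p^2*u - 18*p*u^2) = 1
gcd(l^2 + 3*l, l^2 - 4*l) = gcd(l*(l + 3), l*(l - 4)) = l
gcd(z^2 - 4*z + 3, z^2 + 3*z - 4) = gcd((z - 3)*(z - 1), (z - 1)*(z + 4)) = z - 1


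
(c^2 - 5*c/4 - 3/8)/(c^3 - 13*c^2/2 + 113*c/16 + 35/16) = 2*(2*c - 3)/(4*c^2 - 27*c + 35)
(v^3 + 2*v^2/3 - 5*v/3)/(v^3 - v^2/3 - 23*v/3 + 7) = v*(3*v + 5)/(3*v^2 + 2*v - 21)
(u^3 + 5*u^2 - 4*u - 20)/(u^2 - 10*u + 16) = (u^2 + 7*u + 10)/(u - 8)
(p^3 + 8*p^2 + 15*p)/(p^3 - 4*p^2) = (p^2 + 8*p + 15)/(p*(p - 4))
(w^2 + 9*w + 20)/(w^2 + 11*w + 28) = (w + 5)/(w + 7)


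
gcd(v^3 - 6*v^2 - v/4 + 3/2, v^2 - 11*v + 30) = v - 6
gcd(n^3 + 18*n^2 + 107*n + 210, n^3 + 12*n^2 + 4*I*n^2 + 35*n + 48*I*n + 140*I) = n^2 + 12*n + 35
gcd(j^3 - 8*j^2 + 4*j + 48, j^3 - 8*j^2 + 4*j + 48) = j^3 - 8*j^2 + 4*j + 48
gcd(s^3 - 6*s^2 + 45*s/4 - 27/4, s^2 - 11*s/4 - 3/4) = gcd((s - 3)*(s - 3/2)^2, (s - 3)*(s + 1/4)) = s - 3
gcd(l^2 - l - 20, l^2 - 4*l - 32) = l + 4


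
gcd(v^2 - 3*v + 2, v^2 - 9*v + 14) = v - 2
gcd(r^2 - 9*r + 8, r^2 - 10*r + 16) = r - 8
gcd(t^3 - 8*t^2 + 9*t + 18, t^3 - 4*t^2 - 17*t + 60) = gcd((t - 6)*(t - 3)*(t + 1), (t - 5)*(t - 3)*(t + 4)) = t - 3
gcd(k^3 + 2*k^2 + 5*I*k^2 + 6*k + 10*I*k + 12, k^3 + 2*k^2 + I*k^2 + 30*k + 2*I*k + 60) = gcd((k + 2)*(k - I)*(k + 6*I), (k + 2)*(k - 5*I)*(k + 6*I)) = k^2 + k*(2 + 6*I) + 12*I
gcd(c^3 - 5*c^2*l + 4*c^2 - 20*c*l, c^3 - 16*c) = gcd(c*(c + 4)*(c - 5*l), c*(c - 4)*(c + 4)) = c^2 + 4*c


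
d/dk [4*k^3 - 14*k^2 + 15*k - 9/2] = 12*k^2 - 28*k + 15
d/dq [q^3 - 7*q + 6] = 3*q^2 - 7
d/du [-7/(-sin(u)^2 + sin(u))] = 7*(-2/tan(u) + cos(u)/sin(u)^2)/(sin(u) - 1)^2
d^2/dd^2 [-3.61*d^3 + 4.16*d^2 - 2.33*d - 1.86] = 8.32 - 21.66*d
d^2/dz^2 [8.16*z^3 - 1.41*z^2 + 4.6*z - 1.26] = 48.96*z - 2.82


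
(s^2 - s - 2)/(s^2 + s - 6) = (s + 1)/(s + 3)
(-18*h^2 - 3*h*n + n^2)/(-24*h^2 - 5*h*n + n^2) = (6*h - n)/(8*h - n)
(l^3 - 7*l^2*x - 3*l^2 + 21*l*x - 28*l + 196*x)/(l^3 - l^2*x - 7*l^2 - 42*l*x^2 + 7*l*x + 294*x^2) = (l + 4)/(l + 6*x)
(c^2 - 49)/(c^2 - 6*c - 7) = (c + 7)/(c + 1)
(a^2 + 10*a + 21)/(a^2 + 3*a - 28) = (a + 3)/(a - 4)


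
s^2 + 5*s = s*(s + 5)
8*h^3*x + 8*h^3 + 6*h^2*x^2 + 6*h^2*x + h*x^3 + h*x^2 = (2*h + x)*(4*h + x)*(h*x + h)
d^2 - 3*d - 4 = (d - 4)*(d + 1)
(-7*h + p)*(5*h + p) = -35*h^2 - 2*h*p + p^2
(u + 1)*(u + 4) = u^2 + 5*u + 4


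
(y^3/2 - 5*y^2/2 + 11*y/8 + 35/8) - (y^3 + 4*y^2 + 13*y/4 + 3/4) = -y^3/2 - 13*y^2/2 - 15*y/8 + 29/8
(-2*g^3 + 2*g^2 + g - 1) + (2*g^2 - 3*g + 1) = -2*g^3 + 4*g^2 - 2*g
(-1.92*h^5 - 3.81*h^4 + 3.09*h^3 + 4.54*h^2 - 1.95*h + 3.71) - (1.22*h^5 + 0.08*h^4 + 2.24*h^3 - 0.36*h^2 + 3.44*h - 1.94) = -3.14*h^5 - 3.89*h^4 + 0.85*h^3 + 4.9*h^2 - 5.39*h + 5.65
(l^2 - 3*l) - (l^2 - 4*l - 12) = l + 12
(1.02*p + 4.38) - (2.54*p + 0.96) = 3.42 - 1.52*p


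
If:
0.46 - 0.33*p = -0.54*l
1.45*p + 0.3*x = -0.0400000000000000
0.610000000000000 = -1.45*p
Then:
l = -1.11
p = -0.42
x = 1.90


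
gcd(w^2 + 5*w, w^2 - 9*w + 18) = 1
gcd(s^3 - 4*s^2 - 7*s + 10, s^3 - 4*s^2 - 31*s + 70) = 1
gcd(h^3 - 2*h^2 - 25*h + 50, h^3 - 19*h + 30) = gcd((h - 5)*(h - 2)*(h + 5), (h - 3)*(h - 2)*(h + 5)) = h^2 + 3*h - 10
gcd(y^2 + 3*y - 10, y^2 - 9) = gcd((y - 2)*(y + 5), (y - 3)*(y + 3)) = 1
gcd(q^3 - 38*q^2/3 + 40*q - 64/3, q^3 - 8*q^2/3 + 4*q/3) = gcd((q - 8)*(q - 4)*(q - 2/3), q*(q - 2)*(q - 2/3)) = q - 2/3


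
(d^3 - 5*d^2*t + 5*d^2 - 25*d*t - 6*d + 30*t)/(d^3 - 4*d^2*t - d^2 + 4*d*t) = (-d^2 + 5*d*t - 6*d + 30*t)/(d*(-d + 4*t))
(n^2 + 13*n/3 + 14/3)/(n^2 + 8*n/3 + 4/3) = (3*n + 7)/(3*n + 2)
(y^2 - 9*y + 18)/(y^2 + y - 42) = (y - 3)/(y + 7)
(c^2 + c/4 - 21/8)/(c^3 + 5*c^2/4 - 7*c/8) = (2*c - 3)/(c*(2*c - 1))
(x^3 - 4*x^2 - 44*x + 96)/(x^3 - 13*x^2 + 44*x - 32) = (x^2 + 4*x - 12)/(x^2 - 5*x + 4)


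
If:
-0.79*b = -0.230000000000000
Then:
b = 0.29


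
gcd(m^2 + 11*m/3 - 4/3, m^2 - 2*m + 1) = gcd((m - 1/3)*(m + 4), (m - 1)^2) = 1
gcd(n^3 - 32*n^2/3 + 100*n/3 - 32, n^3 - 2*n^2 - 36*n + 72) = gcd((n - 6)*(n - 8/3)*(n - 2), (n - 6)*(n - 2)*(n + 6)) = n^2 - 8*n + 12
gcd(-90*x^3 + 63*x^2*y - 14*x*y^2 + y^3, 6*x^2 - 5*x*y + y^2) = 3*x - y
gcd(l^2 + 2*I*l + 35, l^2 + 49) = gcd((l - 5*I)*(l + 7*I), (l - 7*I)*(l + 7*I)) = l + 7*I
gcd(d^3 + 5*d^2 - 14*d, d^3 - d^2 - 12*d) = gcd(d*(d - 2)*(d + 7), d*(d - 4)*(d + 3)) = d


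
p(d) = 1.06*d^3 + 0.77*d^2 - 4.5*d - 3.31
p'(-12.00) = 434.94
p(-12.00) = -1670.11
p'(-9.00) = 239.22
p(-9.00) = -673.18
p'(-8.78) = 227.12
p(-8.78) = -621.89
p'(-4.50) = 52.96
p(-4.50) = -64.06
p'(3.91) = 50.14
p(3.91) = 54.23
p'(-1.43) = -0.20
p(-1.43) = 1.60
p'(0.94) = -0.24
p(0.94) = -5.98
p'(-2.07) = 5.94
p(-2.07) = -0.10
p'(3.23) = 33.65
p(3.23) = 25.91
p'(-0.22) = -4.68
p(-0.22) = -2.29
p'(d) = 3.18*d^2 + 1.54*d - 4.5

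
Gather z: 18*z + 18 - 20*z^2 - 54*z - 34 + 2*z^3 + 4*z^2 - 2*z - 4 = 2*z^3 - 16*z^2 - 38*z - 20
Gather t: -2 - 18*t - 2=-18*t - 4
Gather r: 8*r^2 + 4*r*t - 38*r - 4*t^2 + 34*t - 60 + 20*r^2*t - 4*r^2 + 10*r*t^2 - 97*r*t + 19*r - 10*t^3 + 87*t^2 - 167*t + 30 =r^2*(20*t + 4) + r*(10*t^2 - 93*t - 19) - 10*t^3 + 83*t^2 - 133*t - 30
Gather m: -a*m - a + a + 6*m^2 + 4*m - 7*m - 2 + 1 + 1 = 6*m^2 + m*(-a - 3)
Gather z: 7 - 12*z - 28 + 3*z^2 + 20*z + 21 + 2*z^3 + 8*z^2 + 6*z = 2*z^3 + 11*z^2 + 14*z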